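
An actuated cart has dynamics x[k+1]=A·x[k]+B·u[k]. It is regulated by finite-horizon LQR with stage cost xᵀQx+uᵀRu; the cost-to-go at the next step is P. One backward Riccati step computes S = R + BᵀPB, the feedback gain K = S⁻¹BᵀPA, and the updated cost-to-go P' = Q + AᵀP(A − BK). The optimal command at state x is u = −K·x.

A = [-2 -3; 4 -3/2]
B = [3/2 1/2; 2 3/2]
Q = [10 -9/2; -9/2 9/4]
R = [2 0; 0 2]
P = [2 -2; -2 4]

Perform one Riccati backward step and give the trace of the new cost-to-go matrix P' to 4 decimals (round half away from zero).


BᵀP = [-1.0000 5.0000; -2.0000 5.0000]
S = R + BᵀPB = [2 0; 0 2] + [8.5000 7.0000; 7.0000 6.5000] = [10.5000 7.0000; 7.0000 8.5000]
BᵀPA = [22.0000 -4.5000; 24.0000 -1.5000]
K = S⁻¹·BᵀPA = [0.4720 -0.6894; 2.4348 0.3913]
A−BK = [-3.9255 -2.1615; -0.5963 -0.7081]
AᵀP(A−BK) = [35.1801 11.7764; 11.7764 6.4845]
P' = Q + AᵀP(A−BK) = [45.1801 7.2764; 7.2764 8.7345]
tr(P') = 53.9146

53.9146


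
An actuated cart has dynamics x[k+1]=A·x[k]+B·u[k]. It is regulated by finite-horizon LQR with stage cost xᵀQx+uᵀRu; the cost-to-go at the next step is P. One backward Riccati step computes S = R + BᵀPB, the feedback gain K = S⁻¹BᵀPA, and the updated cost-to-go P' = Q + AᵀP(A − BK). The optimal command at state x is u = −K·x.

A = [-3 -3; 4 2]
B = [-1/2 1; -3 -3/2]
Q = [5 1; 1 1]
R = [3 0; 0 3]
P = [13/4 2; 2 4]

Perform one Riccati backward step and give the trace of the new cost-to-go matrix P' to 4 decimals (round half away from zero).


BᵀP = [-7.6250 -13.0000; 0.2500 -4.0000]
S = R + BᵀPB = [3 0; 0 3] + [42.8125 11.8750; 11.8750 6.2500] = [45.8125 11.8750; 11.8750 9.2500]
BᵀPA = [-29.1250 -3.1250; -16.7500 -8.7500]
K = S⁻¹·BᵀPA = [-0.2493 0.2653; -1.4907 -1.2865]
A−BK = [-1.6340 -1.5809; 1.0159 0.8660]
AᵀP(A−BK) = [13.0186 11.4271; 11.4271 10.8223]
P' = Q + AᵀP(A−BK) = [18.0186 12.4271; 12.4271 11.8223]
tr(P') = 29.8408

29.8408


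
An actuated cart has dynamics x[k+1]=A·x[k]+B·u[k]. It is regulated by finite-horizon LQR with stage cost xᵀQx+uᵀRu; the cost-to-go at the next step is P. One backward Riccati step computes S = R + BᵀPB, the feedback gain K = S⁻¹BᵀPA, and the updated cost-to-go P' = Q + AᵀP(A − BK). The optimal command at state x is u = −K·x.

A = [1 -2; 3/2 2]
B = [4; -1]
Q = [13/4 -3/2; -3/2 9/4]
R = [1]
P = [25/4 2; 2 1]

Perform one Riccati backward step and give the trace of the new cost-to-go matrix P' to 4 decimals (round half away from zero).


BᵀP = [23.0000 7.0000]
S = R + BᵀPB = [1] + [85.0000] = [86.0000]
BᵀPA = [33.5000 -32.0000]
K = S⁻¹·BᵀPA = [0.3895 -0.3721]
A−BK = [-0.5581 -0.5116; 1.8895 1.6279]
AᵀP(A−BK) = [1.4506 0.9651; 0.9651 1.0930]
P' = Q + AᵀP(A−BK) = [4.7006 -0.5349; -0.5349 3.3430]
tr(P') = 8.0436

8.0436


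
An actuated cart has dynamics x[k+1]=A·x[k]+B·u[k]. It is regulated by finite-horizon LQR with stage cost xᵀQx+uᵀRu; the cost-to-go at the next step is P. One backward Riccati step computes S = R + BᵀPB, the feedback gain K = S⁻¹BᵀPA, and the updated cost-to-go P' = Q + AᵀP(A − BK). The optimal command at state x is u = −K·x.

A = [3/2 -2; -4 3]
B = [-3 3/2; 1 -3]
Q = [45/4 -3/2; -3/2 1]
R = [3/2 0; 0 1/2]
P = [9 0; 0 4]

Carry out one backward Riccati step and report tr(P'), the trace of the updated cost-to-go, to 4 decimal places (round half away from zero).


BᵀP = [-27.0000 4.0000; 13.5000 -12.0000]
S = R + BᵀPB = [3/2 0; 0 1/2] + [85.0000 -52.5000; -52.5000 56.2500] = [86.5000 -52.5000; -52.5000 56.7500]
BᵀPA = [-56.5000 66.0000; 68.2500 -63.0000]
K = S⁻¹·BᵀPA = [0.1750 0.2035; 1.3646 -0.9219]
A−BK = [-0.0218 -0.0067; -0.0814 0.0308]
AᵀP(A−BK) = [1.0077 -0.5843; -0.5843 0.4913]
P' = Q + AᵀP(A−BK) = [12.2577 -2.0843; -2.0843 1.4913]
tr(P') = 13.7490

13.7490


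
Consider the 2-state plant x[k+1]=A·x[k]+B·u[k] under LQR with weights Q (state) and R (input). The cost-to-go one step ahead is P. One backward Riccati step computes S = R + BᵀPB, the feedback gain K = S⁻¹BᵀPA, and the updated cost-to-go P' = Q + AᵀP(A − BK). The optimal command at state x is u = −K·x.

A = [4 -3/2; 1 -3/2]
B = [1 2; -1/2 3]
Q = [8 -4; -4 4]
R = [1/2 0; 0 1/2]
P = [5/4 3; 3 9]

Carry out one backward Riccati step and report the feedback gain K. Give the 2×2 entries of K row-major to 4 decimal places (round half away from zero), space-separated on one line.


0.9103 -0.1250 0.6821 -0.5500

BᵀP = [-0.2500 -1.5000; 11.5000 33.0000]
S = R + BᵀPB = [1/2 0; 0 1/2] + [0.5000 -5.0000; -5.0000 122.0000] = [1.0000 -5.0000; -5.0000 122.5000]
BᵀPA = [-2.5000 2.6250; 79.0000 -66.7500]
K = S⁻¹·BᵀPA = [0.9103 -0.1250; 0.6821 -0.5500]
A−BK = [1.7256 -0.2750; -0.5910 0.0875]
AᵀP(A−BK) = [1.3936 -0.3625; -0.3625 0.1781]
P' = Q + AᵀP(A−BK) = [9.3936 -4.3625; -4.3625 4.1781]
tr(P') = 13.5717


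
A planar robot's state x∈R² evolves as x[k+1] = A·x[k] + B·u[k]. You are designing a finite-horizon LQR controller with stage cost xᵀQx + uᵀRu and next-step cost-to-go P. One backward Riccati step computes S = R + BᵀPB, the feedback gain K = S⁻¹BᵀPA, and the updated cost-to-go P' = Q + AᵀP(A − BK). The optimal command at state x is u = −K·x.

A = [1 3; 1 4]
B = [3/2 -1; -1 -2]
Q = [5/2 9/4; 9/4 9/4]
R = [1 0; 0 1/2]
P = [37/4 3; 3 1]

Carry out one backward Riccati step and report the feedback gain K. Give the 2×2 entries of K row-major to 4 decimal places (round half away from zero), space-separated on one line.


0.2264 0.7001 -0.6292 -2.0674

BᵀP = [10.8750 3.5000; -15.2500 -5.0000]
S = R + BᵀPB = [1 0; 0 1/2] + [12.8125 -17.8750; -17.8750 25.2500] = [13.8125 -17.8750; -17.8750 25.7500]
BᵀPA = [14.3750 46.6250; -20.2500 -65.7500]
K = S⁻¹·BᵀPA = [0.2264 0.7001; -0.6292 -2.0674]
A−BK = [0.0311 -0.1175; -0.0320 0.5653]
AᵀP(A−BK) = [0.2532 0.8211; 0.8211 2.6759]
P' = Q + AᵀP(A−BK) = [2.7532 3.0711; 3.0711 4.9259]
tr(P') = 7.6791


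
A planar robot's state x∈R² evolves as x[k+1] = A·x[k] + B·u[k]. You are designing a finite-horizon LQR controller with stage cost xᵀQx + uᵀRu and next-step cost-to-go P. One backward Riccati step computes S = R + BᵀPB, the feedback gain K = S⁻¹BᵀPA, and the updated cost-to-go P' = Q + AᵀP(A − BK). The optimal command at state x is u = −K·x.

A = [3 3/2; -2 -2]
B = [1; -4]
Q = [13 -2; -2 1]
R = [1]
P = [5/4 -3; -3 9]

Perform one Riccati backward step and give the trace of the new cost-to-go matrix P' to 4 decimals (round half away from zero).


BᵀP = [13.2500 -39.0000]
S = R + BᵀPB = [1] + [169.2500] = [170.2500]
BᵀPA = [117.7500 97.8750]
K = S⁻¹·BᵀPA = [0.6916 0.5749]
A−BK = [2.3084 0.9251; 0.7665 0.2996]
AᵀP(A−BK) = [1.8106 0.9317; 0.9317 0.5452]
P' = Q + AᵀP(A−BK) = [14.8106 -1.0683; -1.0683 1.5452]
tr(P') = 16.3557

16.3557


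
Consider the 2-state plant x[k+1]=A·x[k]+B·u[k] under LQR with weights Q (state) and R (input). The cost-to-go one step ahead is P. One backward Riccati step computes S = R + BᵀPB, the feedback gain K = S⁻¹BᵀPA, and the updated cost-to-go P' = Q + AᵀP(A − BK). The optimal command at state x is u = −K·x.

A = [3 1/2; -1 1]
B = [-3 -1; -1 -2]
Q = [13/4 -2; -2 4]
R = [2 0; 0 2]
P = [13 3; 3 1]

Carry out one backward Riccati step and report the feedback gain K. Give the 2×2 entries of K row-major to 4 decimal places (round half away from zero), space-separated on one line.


-0.8571 -0.1429 0.0369 -0.1820

BᵀP = [-42.0000 -10.0000; -19.0000 -5.0000]
S = R + BᵀPB = [2 0; 0 2] + [136.0000 62.0000; 62.0000 29.0000] = [138.0000 62.0000; 62.0000 31.0000]
BᵀPA = [-116.0000 -31.0000; -52.0000 -14.5000]
K = S⁻¹·BᵀPA = [-0.8571 -0.1429; 0.0369 -0.1820]
A−BK = [0.4654 -0.1106; -1.7834 0.4931]
AᵀP(A−BK) = [2.4885 -0.0369; -0.0369 0.1820]
P' = Q + AᵀP(A−BK) = [5.7385 -2.0369; -2.0369 4.1820]
tr(P') = 9.9205


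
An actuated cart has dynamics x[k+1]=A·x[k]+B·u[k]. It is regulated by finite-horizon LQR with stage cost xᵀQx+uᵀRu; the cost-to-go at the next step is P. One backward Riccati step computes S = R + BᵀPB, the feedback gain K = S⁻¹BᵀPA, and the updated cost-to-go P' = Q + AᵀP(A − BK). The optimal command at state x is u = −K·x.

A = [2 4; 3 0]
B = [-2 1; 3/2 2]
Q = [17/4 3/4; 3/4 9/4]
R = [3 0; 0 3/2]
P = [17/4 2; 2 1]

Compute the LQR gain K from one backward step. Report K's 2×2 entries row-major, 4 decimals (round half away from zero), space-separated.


BᵀP = [-5.5000 -2.5000; 8.2500 4.0000]
S = R + BᵀPB = [3 0; 0 3/2] + [7.2500 -10.5000; -10.5000 16.2500] = [10.2500 -10.5000; -10.5000 17.7500]
BᵀPA = [-18.5000 -22.0000; 28.5000 33.0000]
K = S⁻¹·BᵀPA = [-0.4063 -0.6138; 1.3653 1.4961]
A−BK = [-0.1779 1.2764; 0.8788 -2.0715]
AᵀP(A−BK) = [3.5728 4.0070; 4.0070 5.1264]
P' = Q + AᵀP(A−BK) = [7.8228 4.7570; 4.7570 7.3764]
tr(P') = 15.1992

-0.4063 -0.6138 1.3653 1.4961


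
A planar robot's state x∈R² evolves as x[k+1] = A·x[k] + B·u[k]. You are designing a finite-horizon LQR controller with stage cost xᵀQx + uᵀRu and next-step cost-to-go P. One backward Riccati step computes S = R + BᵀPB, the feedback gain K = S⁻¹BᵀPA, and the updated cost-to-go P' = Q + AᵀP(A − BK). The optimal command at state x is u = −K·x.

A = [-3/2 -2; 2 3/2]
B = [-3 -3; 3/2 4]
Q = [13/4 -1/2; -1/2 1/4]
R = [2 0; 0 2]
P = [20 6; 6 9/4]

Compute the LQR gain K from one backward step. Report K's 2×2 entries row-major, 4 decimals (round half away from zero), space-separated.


BᵀP = [-51.0000 -14.6250; -36.0000 -9.0000]
S = R + BᵀPB = [2 0; 0 2] + [131.0625 94.5000; 94.5000 72.0000] = [133.0625 94.5000; 94.5000 74.0000]
BᵀPA = [47.2500 80.0625; 36.0000 58.5000]
K = S⁻¹·BᵀPA = [0.1031 0.4325; 0.3548 0.2382]
A−BK = [-0.1262 0.0121; 0.4261 -0.1015]
AᵀP(A−BK) = [0.3548 0.2382; 0.2382 0.4990]
P' = Q + AᵀP(A−BK) = [3.6048 -0.2618; -0.2618 0.7490]
tr(P') = 4.3538

0.1031 0.4325 0.3548 0.2382


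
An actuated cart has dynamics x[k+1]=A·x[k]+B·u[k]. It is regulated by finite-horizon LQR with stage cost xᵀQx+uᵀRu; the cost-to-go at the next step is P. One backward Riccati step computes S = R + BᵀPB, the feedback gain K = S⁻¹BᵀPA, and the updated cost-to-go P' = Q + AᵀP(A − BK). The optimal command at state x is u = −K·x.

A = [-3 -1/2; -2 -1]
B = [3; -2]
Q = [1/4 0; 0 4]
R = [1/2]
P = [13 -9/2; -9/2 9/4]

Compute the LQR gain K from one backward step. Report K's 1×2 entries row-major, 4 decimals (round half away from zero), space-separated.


BᵀP = [48.0000 -18.0000]
S = R + BᵀPB = [1/2] + [180.0000] = [180.5000]
BᵀPA = [-108.0000 -6.0000]
K = S⁻¹·BᵀPA = [-0.5983 -0.0332]
A−BK = [-1.2050 -0.4003; -3.1967 -1.0665]
AᵀP(A−BK) = [7.3795 2.4100; 2.4100 0.8006]
P' = Q + AᵀP(A−BK) = [7.6295 2.4100; 2.4100 4.8006]
tr(P') = 12.4301

-0.5983 -0.0332


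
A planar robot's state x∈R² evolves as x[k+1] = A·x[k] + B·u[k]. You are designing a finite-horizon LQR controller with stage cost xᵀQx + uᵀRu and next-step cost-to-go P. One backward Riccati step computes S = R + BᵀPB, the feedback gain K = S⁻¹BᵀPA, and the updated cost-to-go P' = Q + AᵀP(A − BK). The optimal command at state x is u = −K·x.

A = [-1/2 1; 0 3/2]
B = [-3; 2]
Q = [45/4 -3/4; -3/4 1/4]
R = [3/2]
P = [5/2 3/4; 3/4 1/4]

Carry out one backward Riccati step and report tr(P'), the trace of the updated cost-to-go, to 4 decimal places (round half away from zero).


12.2256

BᵀP = [-6.0000 -1.7500]
S = R + BᵀPB = [3/2] + [14.5000] = [16.0000]
BᵀPA = [3.0000 -8.6250]
K = S⁻¹·BᵀPA = [0.1875 -0.5391]
A−BK = [0.0625 -0.6172; -0.3750 2.5781]
AᵀP(A−BK) = [0.0625 -0.1953; -0.1953 0.6631]
P' = Q + AᵀP(A−BK) = [11.3125 -0.9453; -0.9453 0.9131]
tr(P') = 12.2256


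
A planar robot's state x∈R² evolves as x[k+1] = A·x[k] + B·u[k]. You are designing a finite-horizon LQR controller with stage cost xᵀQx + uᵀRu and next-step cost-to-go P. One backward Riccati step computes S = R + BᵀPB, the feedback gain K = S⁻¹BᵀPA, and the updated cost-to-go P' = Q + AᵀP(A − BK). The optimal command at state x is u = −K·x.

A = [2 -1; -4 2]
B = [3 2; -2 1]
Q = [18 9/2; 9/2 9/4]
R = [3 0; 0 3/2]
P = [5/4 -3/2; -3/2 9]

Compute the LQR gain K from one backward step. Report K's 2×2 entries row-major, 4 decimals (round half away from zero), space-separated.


BᵀP = [6.7500 -22.5000; 1.0000 6.0000]
S = R + BᵀPB = [3 0; 0 3/2] + [65.2500 -9.0000; -9.0000 8.0000] = [68.2500 -9.0000; -9.0000 9.5000]
BᵀPA = [103.5000 -51.7500; -22.0000 11.0000]
K = S⁻¹·BᵀPA = [1.3840 -0.6920; -1.0046 0.5023]
A−BK = [-0.1428 0.0714; -0.2274 0.1137]
AᵀP(A−BK) = [7.6537 -3.8268; -3.8268 1.9134]
P' = Q + AᵀP(A−BK) = [25.6537 0.6732; 0.6732 4.1634]
tr(P') = 29.8171

1.3840 -0.6920 -1.0046 0.5023


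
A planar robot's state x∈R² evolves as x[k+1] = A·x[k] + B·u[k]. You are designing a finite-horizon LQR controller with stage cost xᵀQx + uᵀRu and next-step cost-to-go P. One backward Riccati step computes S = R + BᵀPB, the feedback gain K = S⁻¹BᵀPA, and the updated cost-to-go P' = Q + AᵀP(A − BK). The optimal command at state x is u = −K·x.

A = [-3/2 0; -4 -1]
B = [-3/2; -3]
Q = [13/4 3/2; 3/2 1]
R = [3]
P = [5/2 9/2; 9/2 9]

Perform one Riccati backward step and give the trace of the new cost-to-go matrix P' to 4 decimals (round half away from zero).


BᵀP = [-17.2500 -33.7500]
S = R + BᵀPB = [3] + [127.1250] = [130.1250]
BᵀPA = [160.8750 33.7500]
K = S⁻¹·BᵀPA = [1.2363 0.2594]
A−BK = [0.3545 0.3890; -0.2911 -0.2219]
AᵀP(A−BK) = [4.7334 1.0245; 1.0245 0.2464]
P' = Q + AᵀP(A−BK) = [7.9834 2.5245; 2.5245 1.2464]
tr(P') = 9.2298

9.2298


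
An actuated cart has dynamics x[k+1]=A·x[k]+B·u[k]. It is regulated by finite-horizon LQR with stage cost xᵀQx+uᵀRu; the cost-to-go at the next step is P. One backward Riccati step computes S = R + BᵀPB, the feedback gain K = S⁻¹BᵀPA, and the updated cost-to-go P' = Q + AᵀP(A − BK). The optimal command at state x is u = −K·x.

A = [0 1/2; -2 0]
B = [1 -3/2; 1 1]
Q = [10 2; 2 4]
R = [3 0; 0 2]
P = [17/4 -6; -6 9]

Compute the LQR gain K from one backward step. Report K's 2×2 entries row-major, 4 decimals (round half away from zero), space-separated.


BᵀP = [-1.7500 3.0000; -12.3750 18.0000]
S = R + BᵀPB = [3 0; 0 2] + [1.2500 5.6250; 5.6250 36.5625] = [4.2500 5.6250; 5.6250 38.5625]
BᵀPA = [-6.0000 -0.8750; -36.0000 -6.1875]
K = S⁻¹·BᵀPA = [-0.2183 0.0080; -0.9017 -0.1616]
A−BK = [-1.1342 0.2495; -0.8800 0.1536]
AᵀP(A−BK) = [2.2287 0.2297; 0.2297 0.0695]
P' = Q + AᵀP(A−BK) = [12.2287 2.2297; 2.2297 4.0695]
tr(P') = 16.2982

-0.2183 0.0080 -0.9017 -0.1616


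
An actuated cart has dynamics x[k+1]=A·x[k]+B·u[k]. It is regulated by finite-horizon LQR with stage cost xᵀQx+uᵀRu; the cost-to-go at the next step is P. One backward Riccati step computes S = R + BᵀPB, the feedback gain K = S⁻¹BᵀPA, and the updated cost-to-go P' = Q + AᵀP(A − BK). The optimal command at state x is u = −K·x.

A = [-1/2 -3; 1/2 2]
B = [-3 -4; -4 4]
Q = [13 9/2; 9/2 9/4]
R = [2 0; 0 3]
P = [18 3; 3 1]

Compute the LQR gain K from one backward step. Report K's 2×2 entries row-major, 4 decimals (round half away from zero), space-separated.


BᵀP = [-66.0000 -13.0000; -60.0000 -8.0000]
S = R + BᵀPB = [2 0; 0 3] + [250.0000 212.0000; 212.0000 208.0000] = [252.0000 212.0000; 212.0000 211.0000]
BᵀPA = [26.5000 172.0000; 26.0000 164.0000]
K = S⁻¹·BᵀPA = [0.0097 0.1852; 0.1135 0.5912]
A−BK = [-0.0170 -0.0797; 0.0846 0.3763]
AᵀP(A−BK) = [0.0426 0.2217; 0.2217 1.1930]
P' = Q + AᵀP(A−BK) = [13.0426 4.7217; 4.7217 3.4430]
tr(P') = 16.4856

0.0097 0.1852 0.1135 0.5912


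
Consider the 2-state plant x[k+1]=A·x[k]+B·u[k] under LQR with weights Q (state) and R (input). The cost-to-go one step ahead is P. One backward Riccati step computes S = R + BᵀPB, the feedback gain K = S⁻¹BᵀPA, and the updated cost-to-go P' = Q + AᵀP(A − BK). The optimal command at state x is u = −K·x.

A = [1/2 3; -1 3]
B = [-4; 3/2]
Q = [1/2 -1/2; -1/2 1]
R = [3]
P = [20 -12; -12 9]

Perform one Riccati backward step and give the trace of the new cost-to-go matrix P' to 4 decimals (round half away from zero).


BᵀP = [-98.0000 61.5000]
S = R + BᵀPB = [3] + [484.2500] = [487.2500]
BᵀPA = [-110.5000 -109.5000]
K = S⁻¹·BᵀPA = [-0.2268 -0.2247]
A−BK = [-0.4071 2.1011; -0.6598 3.3371]
AᵀP(A−BK) = [0.9405 -3.8327; -3.8327 20.3920]
P' = Q + AᵀP(A−BK) = [1.4405 -4.3327; -4.3327 21.3920]
tr(P') = 22.8325

22.8325


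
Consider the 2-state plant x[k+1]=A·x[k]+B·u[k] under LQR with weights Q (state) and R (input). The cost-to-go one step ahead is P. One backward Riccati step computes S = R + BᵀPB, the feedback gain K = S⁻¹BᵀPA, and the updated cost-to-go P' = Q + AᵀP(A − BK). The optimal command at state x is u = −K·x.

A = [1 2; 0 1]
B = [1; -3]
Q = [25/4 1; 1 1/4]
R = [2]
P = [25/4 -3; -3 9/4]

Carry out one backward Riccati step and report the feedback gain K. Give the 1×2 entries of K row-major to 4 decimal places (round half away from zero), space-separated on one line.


BᵀP = [15.2500 -9.7500]
S = R + BᵀPB = [2] + [44.5000] = [46.5000]
BᵀPA = [15.2500 20.7500]
K = S⁻¹·BᵀPA = [0.3280 0.4462]
A−BK = [0.6720 1.5538; 0.9839 2.3387]
AᵀP(A−BK) = [1.2487 2.6949; 2.6949 5.9906]
P' = Q + AᵀP(A−BK) = [7.4987 3.6949; 3.6949 6.2406]
tr(P') = 13.7392

0.3280 0.4462


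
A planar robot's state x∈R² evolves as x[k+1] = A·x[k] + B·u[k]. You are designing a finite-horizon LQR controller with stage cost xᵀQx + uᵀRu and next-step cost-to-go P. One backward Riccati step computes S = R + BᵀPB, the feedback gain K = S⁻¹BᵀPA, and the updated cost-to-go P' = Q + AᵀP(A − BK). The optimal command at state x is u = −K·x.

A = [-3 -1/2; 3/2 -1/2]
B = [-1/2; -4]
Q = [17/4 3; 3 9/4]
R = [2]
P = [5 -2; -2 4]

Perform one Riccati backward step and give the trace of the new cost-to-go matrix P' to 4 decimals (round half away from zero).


53.6983

BᵀP = [5.5000 -15.0000]
S = R + BᵀPB = [2] + [57.2500] = [59.2500]
BᵀPA = [-39.0000 4.7500]
K = S⁻¹·BᵀPA = [-0.6582 0.0802]
A−BK = [-3.3291 -0.4599; -1.1329 -0.1793]
AᵀP(A−BK) = [46.3291 6.1266; 6.1266 0.8692]
P' = Q + AᵀP(A−BK) = [50.5791 9.1266; 9.1266 3.1192]
tr(P') = 53.6983


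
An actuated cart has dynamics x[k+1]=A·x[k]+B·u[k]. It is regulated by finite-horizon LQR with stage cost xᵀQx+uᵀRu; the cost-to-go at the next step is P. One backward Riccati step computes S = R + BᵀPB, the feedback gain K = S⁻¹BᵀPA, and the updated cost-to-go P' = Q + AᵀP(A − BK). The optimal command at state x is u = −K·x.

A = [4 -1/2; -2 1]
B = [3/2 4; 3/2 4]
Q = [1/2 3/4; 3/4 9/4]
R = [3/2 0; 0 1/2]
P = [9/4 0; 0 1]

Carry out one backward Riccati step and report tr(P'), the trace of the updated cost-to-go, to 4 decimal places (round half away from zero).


BᵀP = [3.3750 1.5000; 9.0000 4.0000]
S = R + BᵀPB = [3/2 0; 0 1/2] + [7.3125 19.5000; 19.5000 52.0000] = [8.8125 19.5000; 19.5000 52.5000]
BᵀPA = [10.5000 -0.1875; 28.0000 -0.5000]
K = S⁻¹·BᵀPA = [0.0637 -0.0011; 0.5097 -0.0091]
A−BK = [1.8658 -0.4619; -4.1342 1.0381]
AᵀP(A−BK) = [25.0603 -6.2332; -6.2332 1.5577]
P' = Q + AᵀP(A−BK) = [25.5603 -5.4832; -5.4832 3.8077]
tr(P') = 29.3680

29.3680


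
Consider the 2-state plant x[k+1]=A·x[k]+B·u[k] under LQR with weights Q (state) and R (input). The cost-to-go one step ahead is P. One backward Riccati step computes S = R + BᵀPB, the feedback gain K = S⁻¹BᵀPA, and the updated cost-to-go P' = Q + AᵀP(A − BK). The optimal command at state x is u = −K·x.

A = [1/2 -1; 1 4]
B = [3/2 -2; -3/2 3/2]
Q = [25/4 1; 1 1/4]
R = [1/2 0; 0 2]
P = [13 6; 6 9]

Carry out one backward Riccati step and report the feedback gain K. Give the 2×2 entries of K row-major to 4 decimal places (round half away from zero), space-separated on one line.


-1.5094 -4.1197 -1.2781 -2.3875

BᵀP = [10.5000 -4.5000; -17.0000 1.5000]
S = R + BᵀPB = [1/2 0; 0 2] + [22.5000 -27.7500; -27.7500 36.2500] = [23.0000 -27.7500; -27.7500 38.2500]
BᵀPA = [0.7500 -28.5000; -7.0000 23.0000]
K = S⁻¹·BᵀPA = [-1.5094 -4.1197; -1.2781 -2.3875]
A−BK = [0.2080 0.4046; 0.6530 1.4017]
AᵀP(A−BK) = [10.4356 21.8775; 21.8775 46.5014]
P' = Q + AᵀP(A−BK) = [16.6856 22.8775; 22.8775 46.7514]
tr(P') = 63.4370


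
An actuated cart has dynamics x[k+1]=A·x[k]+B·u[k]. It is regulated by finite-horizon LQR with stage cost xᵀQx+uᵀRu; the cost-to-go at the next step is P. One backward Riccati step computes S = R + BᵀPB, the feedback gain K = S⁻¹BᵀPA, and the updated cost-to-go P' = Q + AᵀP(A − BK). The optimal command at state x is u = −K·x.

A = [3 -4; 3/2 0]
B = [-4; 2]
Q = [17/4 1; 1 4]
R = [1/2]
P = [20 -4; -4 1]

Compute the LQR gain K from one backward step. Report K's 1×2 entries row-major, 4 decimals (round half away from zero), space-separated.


-0.6100 0.9060

BᵀP = [-88.0000 18.0000]
S = R + BᵀPB = [1/2] + [388.0000] = [388.5000]
BᵀPA = [-237.0000 352.0000]
K = S⁻¹·BᵀPA = [-0.6100 0.9060]
A−BK = [0.5598 -0.3758; 2.7201 -1.8121]
AᵀP(A−BK) = [1.6708 -1.2664; -1.2664 1.0708]
P' = Q + AᵀP(A−BK) = [5.9208 -0.2664; -0.2664 5.0708]
tr(P') = 10.9916


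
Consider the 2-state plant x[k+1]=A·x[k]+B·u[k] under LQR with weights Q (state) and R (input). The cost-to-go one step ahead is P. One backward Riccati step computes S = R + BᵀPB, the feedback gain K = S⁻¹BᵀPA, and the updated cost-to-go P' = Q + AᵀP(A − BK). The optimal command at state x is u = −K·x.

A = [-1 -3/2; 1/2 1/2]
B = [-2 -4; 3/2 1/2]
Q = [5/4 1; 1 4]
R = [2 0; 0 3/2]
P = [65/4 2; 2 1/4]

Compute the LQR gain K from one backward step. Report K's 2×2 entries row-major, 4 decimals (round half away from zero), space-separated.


0.0713 0.1087 0.2042 0.3133

BᵀP = [-29.5000 -3.6250; -64.0000 -7.8750]
S = R + BᵀPB = [2 0; 0 3/2] + [53.5625 116.1875; 116.1875 252.0625] = [55.5625 116.1875; 116.1875 253.5625]
BᵀPA = [27.6875 42.4375; 60.0625 92.0625]
K = S⁻¹·BᵀPA = [0.0713 0.1087; 0.2042 0.3133]
A−BK = [-0.0406 -0.0295; 0.2909 0.1803]
AᵀP(A−BK) = [0.0734 0.1122; 0.1122 0.1718]
P' = Q + AᵀP(A−BK) = [1.3234 1.1122; 1.1122 4.1718]
tr(P') = 5.4952


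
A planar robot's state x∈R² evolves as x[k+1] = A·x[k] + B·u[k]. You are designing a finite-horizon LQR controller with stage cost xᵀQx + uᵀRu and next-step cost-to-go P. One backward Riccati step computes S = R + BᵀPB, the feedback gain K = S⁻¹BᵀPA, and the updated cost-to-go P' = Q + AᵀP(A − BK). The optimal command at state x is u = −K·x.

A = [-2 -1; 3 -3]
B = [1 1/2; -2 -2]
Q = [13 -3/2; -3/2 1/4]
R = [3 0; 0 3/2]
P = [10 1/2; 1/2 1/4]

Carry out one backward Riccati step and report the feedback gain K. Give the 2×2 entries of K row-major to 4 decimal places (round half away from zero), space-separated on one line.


-1.1757 -0.7703 -0.8649 0.0541

BᵀP = [9.0000 0.0000; 4.0000 -0.2500]
S = R + BᵀPB = [3 0; 0 3/2] + [9.0000 4.5000; 4.5000 2.5000] = [12.0000 4.5000; 4.5000 4.0000]
BᵀPA = [-18.0000 -9.0000; -8.7500 -3.2500]
K = S⁻¹·BᵀPA = [-1.1757 -0.7703; -0.8649 0.0541]
A−BK = [-0.3919 -0.2568; -1.0811 -4.4324]
AᵀP(A−BK) = [7.5203 5.8581; 5.8581 8.4932]
P' = Q + AᵀP(A−BK) = [20.5203 4.3581; 4.3581 8.7432]
tr(P') = 29.2635


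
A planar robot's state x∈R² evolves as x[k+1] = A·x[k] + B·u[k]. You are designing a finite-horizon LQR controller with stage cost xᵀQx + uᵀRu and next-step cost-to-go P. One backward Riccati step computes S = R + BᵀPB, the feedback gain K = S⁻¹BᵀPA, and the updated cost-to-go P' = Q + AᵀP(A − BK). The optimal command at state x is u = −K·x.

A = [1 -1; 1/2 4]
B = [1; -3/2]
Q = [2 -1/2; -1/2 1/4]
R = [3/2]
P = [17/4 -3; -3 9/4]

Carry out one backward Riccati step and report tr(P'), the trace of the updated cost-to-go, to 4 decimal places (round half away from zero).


7.5426

BᵀP = [8.7500 -6.3750]
S = R + BᵀPB = [3/2] + [18.3125] = [19.8125]
BᵀPA = [5.5625 -34.2500]
K = S⁻¹·BᵀPA = [0.2808 -1.7287]
A−BK = [0.7192 0.7287; 0.9211 1.4069]
AᵀP(A−BK) = [0.2508 -0.6341; -0.6341 5.0418]
P' = Q + AᵀP(A−BK) = [2.2508 -1.1341; -1.1341 5.2918]
tr(P') = 7.5426


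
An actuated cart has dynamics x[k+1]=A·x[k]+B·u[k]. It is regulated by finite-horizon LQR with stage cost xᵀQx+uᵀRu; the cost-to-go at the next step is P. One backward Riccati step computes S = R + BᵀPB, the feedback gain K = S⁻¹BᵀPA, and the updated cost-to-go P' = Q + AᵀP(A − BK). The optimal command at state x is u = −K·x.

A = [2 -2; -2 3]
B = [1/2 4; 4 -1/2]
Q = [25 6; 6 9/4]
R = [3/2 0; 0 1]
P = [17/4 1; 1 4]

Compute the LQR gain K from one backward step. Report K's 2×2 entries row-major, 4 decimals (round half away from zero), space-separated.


BᵀP = [6.1250 16.5000; 16.5000 2.0000]
S = R + BᵀPB = [3/2 0; 0 1] + [69.0625 16.2500; 16.2500 65.0000] = [70.5625 16.2500; 16.2500 66.0000]
BᵀPA = [-20.7500 37.2500; 29.0000 -27.0000]
K = S⁻¹·BᵀPA = [-0.4190 0.6595; 0.5426 -0.5715]
A−BK = [0.0393 -0.0439; -0.0527 0.0762]
AᵀP(A−BK) = [0.5712 -0.7426; -0.7426 1.0037]
P' = Q + AᵀP(A−BK) = [25.5712 5.2574; 5.2574 3.2537]
tr(P') = 28.8250

-0.4190 0.6595 0.5426 -0.5715


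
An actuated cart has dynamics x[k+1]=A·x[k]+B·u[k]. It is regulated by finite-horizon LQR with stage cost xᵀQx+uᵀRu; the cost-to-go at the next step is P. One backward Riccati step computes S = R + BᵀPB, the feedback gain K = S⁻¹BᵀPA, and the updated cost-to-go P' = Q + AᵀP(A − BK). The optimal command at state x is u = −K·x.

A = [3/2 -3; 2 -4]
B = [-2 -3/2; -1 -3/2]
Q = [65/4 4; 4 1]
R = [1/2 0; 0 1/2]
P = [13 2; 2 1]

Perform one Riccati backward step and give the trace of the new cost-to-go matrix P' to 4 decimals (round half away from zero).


BᵀP = [-28.0000 -5.0000; -22.5000 -4.5000]
S = R + BᵀPB = [1/2 0; 0 1/2] + [61.0000 49.5000; 49.5000 40.5000] = [61.5000 49.5000; 49.5000 41.0000]
BᵀPA = [-52.0000 104.0000; -42.7500 85.5000]
K = S⁻¹·BᵀPA = [-0.2228 0.4456; -0.7737 1.5474]
A−BK = [-0.1061 0.2123; 0.6167 -1.2333]
AᵀP(A−BK) = [0.5890 -1.1781; -1.1781 2.3561]
P' = Q + AᵀP(A−BK) = [16.8390 2.8219; 2.8219 3.3561]
tr(P') = 20.1952

20.1952


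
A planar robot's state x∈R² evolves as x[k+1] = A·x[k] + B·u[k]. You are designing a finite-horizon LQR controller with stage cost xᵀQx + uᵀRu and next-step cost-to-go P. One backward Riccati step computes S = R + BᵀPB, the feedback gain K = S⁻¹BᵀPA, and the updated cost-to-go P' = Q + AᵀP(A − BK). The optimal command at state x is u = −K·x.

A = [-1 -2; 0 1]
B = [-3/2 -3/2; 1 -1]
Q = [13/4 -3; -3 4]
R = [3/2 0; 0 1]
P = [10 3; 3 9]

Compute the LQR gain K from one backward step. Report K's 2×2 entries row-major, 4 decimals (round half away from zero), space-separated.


0.3134 1.0802 0.3318 0.1908

BᵀP = [-12.0000 4.5000; -18.0000 -13.5000]
S = R + BᵀPB = [3/2 0; 0 1] + [22.5000 13.5000; 13.5000 40.5000] = [24.0000 13.5000; 13.5000 41.5000]
BᵀPA = [12.0000 28.5000; 18.0000 22.5000]
K = S⁻¹·BᵀPA = [0.3134 1.0802; 0.3318 0.1908]
A−BK = [-0.0323 -0.0935; 0.0184 0.1106]
AᵀP(A−BK) = [0.2673 0.6037; 0.6037 1.9221]
P' = Q + AᵀP(A−BK) = [3.5173 -2.3963; -2.3963 5.9221]
tr(P') = 9.4394


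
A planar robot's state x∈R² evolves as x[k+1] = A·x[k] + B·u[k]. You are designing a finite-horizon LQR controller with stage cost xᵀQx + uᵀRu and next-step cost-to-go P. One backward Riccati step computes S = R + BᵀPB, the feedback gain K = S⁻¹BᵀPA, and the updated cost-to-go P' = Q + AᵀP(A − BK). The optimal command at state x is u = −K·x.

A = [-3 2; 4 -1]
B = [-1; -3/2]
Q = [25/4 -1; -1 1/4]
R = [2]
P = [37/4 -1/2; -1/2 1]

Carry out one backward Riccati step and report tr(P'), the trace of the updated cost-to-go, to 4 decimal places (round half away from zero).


97.8958

BᵀP = [-8.5000 -1.0000]
S = R + BᵀPB = [2] + [10.0000] = [12.0000]
BᵀPA = [21.5000 -16.0000]
K = S⁻¹·BᵀPA = [1.7917 -1.3333]
A−BK = [-1.2083 0.6667; 6.6875 -3.0000]
AᵀP(A−BK) = [72.7292 -36.3333; -36.3333 18.6667]
P' = Q + AᵀP(A−BK) = [78.9792 -37.3333; -37.3333 18.9167]
tr(P') = 97.8958


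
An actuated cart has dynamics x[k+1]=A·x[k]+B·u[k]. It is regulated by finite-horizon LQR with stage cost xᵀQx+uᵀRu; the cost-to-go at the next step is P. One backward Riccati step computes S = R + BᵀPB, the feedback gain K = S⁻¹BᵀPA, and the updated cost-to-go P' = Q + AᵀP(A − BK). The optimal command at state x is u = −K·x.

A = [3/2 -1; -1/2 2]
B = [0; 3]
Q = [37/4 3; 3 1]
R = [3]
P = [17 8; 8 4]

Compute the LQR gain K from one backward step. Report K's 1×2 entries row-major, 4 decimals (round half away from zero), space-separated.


BᵀP = [24.0000 12.0000]
S = R + BᵀPB = [3] + [36.0000] = [39.0000]
BᵀPA = [30.0000 0.0000]
K = S⁻¹·BᵀPA = [0.7692 0.0000]
A−BK = [1.5000 -1.0000; -2.8077 2.0000]
AᵀP(A−BK) = [4.1731 -1.5000; -1.5000 1.0000]
P' = Q + AᵀP(A−BK) = [13.4231 1.5000; 1.5000 2.0000]
tr(P') = 15.4231

0.7692 0.0000


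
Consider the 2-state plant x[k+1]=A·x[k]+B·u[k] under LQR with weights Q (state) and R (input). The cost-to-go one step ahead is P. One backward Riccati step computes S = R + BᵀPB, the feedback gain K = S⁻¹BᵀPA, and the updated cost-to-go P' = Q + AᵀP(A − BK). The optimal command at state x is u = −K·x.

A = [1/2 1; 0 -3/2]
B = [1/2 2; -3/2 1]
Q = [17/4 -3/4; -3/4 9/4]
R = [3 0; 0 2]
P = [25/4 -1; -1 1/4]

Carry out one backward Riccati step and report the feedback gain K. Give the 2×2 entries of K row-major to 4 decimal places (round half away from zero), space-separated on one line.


BᵀP = [4.6250 -0.8750; 11.5000 -1.7500]
S = R + BᵀPB = [3 0; 0 2] + [3.6250 8.3750; 8.3750 21.2500] = [6.6250 8.3750; 8.3750 23.2500]
BᵀPA = [2.3125 5.9375; 5.7500 14.1250]
K = S⁻¹·BᵀPA = [0.0669 0.2354; 0.2232 0.5227]
A−BK = [0.0201 -0.1632; -0.1229 -1.6696]
AᵀP(A−BK) = [0.1243 0.3249; 0.3249 1.0312]
P' = Q + AᵀP(A−BK) = [4.3743 -0.4251; -0.4251 3.2812]
tr(P') = 7.6555

0.0669 0.2354 0.2232 0.5227


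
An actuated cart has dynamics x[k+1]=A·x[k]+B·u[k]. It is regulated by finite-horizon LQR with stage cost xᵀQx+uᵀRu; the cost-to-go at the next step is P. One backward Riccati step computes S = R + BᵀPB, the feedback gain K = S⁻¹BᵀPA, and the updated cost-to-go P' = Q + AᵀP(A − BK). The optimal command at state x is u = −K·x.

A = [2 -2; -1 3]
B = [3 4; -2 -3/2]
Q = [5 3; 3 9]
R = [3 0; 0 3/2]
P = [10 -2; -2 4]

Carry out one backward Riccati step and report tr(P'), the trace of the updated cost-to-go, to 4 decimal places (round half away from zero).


22.9742

BᵀP = [34.0000 -14.0000; 43.0000 -14.0000]
S = R + BᵀPB = [3 0; 0 3/2] + [130.0000 157.0000; 157.0000 193.0000] = [133.0000 157.0000; 157.0000 194.5000]
BᵀPA = [82.0000 -110.0000; 100.0000 -128.0000]
K = S⁻¹·BᵀPA = [0.2042 -1.0652; 0.3493 0.2017]
A−BK = [-0.0098 0.3887; -0.0677 1.1722]
AᵀP(A−BK) = [0.3247 -0.8266; -0.8266 8.6494]
P' = Q + AᵀP(A−BK) = [5.3247 2.1734; 2.1734 17.6494]
tr(P') = 22.9742


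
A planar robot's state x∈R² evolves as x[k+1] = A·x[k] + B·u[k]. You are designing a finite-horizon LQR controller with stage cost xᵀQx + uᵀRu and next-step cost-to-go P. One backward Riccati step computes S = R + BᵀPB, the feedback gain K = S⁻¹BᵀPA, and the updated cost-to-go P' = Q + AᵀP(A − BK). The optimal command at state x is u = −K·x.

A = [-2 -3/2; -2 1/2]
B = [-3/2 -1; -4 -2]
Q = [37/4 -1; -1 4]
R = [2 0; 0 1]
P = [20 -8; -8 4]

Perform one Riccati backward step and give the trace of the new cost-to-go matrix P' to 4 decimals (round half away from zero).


60.1474

BᵀP = [2.0000 -4.0000; -4.0000 0.0000]
S = R + BᵀPB = [2 0; 0 1] + [13.0000 6.0000; 6.0000 4.0000] = [15.0000 6.0000; 6.0000 5.0000]
BᵀPA = [4.0000 -5.0000; 8.0000 6.0000]
K = S⁻¹·BᵀPA = [-0.7179 -1.5641; 2.4615 3.0769]
A−BK = [-0.6154 -0.7692; 0.0513 0.3974]
AᵀP(A−BK) = [15.1795 21.6410; 21.6410 31.7179]
P' = Q + AᵀP(A−BK) = [24.4295 20.6410; 20.6410 35.7179]
tr(P') = 60.1474


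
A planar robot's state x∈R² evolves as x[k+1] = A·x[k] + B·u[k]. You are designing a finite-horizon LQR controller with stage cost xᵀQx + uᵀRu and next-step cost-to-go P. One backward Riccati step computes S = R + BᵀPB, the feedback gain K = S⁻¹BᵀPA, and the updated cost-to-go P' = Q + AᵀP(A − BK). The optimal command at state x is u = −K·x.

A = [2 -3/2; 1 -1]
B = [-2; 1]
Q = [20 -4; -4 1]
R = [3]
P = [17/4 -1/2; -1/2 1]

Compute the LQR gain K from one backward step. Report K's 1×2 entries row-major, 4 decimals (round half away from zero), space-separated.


-0.6957 0.5000

BᵀP = [-9.0000 2.0000]
S = R + BᵀPB = [3] + [20.0000] = [23.0000]
BᵀPA = [-16.0000 11.5000]
K = S⁻¹·BᵀPA = [-0.6957 0.5000]
A−BK = [0.6087 -0.5000; 1.6957 -1.5000]
AᵀP(A−BK) = [4.8696 -4.0000; -4.0000 3.3125]
P' = Q + AᵀP(A−BK) = [24.8696 -8.0000; -8.0000 4.3125]
tr(P') = 29.1821


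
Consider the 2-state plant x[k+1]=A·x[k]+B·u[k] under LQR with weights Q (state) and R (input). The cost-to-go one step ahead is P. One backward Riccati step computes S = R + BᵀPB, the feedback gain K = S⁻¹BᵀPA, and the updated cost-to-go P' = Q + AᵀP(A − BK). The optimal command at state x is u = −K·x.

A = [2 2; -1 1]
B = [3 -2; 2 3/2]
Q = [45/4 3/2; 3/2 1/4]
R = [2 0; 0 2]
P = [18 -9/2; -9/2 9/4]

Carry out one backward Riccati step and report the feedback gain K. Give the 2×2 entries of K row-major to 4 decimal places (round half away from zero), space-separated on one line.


BᵀP = [45.0000 -9.0000; -42.7500 12.3750]
S = R + BᵀPB = [2 0; 0 2] + [117.0000 -103.5000; -103.5000 104.0625] = [119.0000 -103.5000; -103.5000 106.0625]
BᵀPA = [99.0000 81.0000; -97.8750 -73.1250]
K = S⁻¹·BᵀPA = [0.1939 0.5356; -0.7336 -0.1668]
A−BK = [-0.0488 0.0596; -0.2873 0.1789]
AᵀP(A−BK) = [1.2539 0.4007; 0.4007 0.6694]
P' = Q + AᵀP(A−BK) = [12.5039 1.9007; 1.9007 0.9194]
tr(P') = 13.4233

0.1939 0.5356 -0.7336 -0.1668


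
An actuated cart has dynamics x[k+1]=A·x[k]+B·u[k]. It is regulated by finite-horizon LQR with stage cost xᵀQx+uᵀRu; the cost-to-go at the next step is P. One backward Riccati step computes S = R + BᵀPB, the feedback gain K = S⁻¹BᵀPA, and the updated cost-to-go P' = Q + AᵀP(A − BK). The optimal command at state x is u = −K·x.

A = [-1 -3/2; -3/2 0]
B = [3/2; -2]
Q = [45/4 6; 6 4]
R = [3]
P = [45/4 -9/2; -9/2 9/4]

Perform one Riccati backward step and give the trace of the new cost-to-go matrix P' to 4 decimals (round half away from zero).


18.6922

BᵀP = [25.8750 -11.2500]
S = R + BᵀPB = [3] + [61.3125] = [64.3125]
BᵀPA = [-9.0000 -38.8125]
K = S⁻¹·BᵀPA = [-0.1399 -0.6035]
A−BK = [-0.7901 -0.5948; -1.7799 -1.2070]
AᵀP(A−BK) = [1.5530 1.3185; 1.3185 1.8892]
P' = Q + AᵀP(A−BK) = [12.8030 7.3185; 7.3185 5.8892]
tr(P') = 18.6922


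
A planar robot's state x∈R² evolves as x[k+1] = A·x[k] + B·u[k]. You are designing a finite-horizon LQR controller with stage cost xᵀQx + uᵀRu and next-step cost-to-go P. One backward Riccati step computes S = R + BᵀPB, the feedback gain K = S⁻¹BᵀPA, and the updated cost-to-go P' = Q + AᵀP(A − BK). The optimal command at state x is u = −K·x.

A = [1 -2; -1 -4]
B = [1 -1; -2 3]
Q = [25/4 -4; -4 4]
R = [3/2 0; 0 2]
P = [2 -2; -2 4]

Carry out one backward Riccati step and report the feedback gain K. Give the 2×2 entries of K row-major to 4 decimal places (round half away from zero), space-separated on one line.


BᵀP = [6.0000 -10.0000; -8.0000 14.0000]
S = R + BᵀPB = [3/2 0; 0 2] + [26.0000 -36.0000; -36.0000 50.0000] = [27.5000 -36.0000; -36.0000 52.0000]
BᵀPA = [16.0000 28.0000; -22.0000 -40.0000]
K = S⁻¹·BᵀPA = [0.2985 0.1194; -0.2164 -0.6866]
A−BK = [0.4851 -2.8060; 0.2463 -1.7015]
AᵀP(A−BK) = [0.4627 -1.0149; -1.0149 9.1940]
P' = Q + AᵀP(A−BK) = [6.7127 -5.0149; -5.0149 13.1940]
tr(P') = 19.9067

0.2985 0.1194 -0.2164 -0.6866


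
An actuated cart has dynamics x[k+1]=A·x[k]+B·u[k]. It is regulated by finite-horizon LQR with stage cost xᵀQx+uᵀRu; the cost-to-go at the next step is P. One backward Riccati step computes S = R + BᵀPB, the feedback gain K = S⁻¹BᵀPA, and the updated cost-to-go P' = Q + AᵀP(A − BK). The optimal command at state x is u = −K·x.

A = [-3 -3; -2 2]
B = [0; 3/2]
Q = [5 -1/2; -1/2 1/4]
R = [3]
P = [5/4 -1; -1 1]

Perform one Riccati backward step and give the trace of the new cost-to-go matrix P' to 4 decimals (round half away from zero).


BᵀP = [-1.5000 1.5000]
S = R + BᵀPB = [3] + [2.2500] = [5.2500]
BᵀPA = [1.5000 7.5000]
K = S⁻¹·BᵀPA = [0.2857 1.4286]
A−BK = [-3.0000 -3.0000; -2.4286 -0.1429]
AᵀP(A−BK) = [2.8214 5.1071; 5.1071 16.5357]
P' = Q + AᵀP(A−BK) = [7.8214 4.6071; 4.6071 16.7857]
tr(P') = 24.6071

24.6071


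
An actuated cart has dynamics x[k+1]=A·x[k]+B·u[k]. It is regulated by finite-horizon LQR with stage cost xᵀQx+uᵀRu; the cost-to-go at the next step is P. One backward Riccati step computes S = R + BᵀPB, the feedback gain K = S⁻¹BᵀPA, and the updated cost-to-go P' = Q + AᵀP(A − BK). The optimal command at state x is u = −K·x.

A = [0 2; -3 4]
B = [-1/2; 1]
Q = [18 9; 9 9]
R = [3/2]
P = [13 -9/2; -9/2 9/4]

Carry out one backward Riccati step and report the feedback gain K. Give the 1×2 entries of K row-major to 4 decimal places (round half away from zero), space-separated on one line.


BᵀP = [-11.0000 4.5000]
S = R + BᵀPB = [3/2] + [10.0000] = [11.5000]
BᵀPA = [-13.5000 -4.0000]
K = S⁻¹·BᵀPA = [-1.1739 -0.3478]
A−BK = [-0.5870 1.8261; -1.8261 4.3478]
AᵀP(A−BK) = [4.4022 -4.6957; -4.6957 14.6087]
P' = Q + AᵀP(A−BK) = [22.4022 4.3043; 4.3043 23.6087]
tr(P') = 46.0109

-1.1739 -0.3478


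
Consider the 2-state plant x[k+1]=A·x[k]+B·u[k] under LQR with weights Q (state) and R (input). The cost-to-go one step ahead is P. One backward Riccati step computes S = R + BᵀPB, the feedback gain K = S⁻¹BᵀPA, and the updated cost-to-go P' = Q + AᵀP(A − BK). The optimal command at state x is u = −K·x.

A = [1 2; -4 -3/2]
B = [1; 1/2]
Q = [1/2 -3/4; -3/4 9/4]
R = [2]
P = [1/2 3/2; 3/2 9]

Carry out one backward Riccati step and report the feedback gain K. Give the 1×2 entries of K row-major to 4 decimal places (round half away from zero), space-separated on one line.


BᵀP = [1.2500 6.0000]
S = R + BᵀPB = [2] + [4.2500] = [6.2500]
BᵀPA = [-22.7500 -6.5000]
K = S⁻¹·BᵀPA = [-3.6400 -1.0400]
A−BK = [4.6400 3.0400; -2.1800 -0.9800]
AᵀP(A−BK) = [49.6900 17.0900; 17.0900 6.4900]
P' = Q + AᵀP(A−BK) = [50.1900 16.3400; 16.3400 8.7400]
tr(P') = 58.9300

-3.6400 -1.0400


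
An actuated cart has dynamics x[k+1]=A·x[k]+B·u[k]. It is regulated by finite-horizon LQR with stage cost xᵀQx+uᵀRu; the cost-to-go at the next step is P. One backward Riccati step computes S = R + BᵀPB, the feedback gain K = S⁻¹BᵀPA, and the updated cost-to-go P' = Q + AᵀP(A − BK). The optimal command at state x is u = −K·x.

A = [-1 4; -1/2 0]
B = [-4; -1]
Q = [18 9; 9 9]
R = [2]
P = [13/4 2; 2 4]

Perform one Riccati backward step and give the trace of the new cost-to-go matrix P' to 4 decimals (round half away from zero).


BᵀP = [-15.0000 -12.0000]
S = R + BᵀPB = [2] + [72.0000] = [74.0000]
BᵀPA = [21.0000 -60.0000]
K = S⁻¹·BᵀPA = [0.2838 -0.8108]
A−BK = [0.1351 0.7568; -0.2162 -0.8108]
AᵀP(A−BK) = [0.2905 0.0270; 0.0270 3.3514]
P' = Q + AᵀP(A−BK) = [18.2905 9.0270; 9.0270 12.3514]
tr(P') = 30.6419

30.6419


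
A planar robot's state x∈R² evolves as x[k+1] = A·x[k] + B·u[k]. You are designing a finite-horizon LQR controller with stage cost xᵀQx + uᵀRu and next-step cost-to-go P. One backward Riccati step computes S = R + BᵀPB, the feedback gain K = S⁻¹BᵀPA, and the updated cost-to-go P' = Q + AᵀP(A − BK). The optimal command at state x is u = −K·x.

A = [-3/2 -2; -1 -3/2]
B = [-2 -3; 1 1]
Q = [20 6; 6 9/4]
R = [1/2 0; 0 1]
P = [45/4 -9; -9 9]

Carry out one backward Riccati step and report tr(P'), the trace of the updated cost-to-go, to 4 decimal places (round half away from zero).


29.4900

BᵀP = [-31.5000 27.0000; -42.7500 36.0000]
S = R + BᵀPB = [1/2 0; 0 1] + [90.0000 121.5000; 121.5000 164.2500] = [90.5000 121.5000; 121.5000 165.2500]
BᵀPA = [20.2500 22.5000; 28.1250 31.5000]
K = S⁻¹·BᵀPA = [-0.3675 -0.5658; 0.4404 0.6066]
A−BK = [-0.9138 -1.3117; -1.0729 -1.5408]
AᵀP(A−BK) = [2.3681 3.3961; 3.3961 4.8718]
P' = Q + AᵀP(A−BK) = [22.3681 9.3961; 9.3961 7.1218]
tr(P') = 29.4900
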